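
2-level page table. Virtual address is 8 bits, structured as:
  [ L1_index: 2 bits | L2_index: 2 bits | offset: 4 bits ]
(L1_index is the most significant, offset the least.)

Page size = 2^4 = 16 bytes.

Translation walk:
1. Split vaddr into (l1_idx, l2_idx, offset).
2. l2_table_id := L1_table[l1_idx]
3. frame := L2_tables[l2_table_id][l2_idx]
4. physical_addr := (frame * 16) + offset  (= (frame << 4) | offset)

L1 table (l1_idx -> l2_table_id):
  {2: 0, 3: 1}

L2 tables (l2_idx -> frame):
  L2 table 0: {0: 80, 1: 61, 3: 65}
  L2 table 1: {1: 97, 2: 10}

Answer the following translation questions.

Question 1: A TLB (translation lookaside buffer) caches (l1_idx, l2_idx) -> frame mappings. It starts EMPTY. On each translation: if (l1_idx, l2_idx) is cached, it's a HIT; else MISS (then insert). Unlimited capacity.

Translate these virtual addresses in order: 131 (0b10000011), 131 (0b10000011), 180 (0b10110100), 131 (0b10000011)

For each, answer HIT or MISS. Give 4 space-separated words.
vaddr=131: (2,0) not in TLB -> MISS, insert
vaddr=131: (2,0) in TLB -> HIT
vaddr=180: (2,3) not in TLB -> MISS, insert
vaddr=131: (2,0) in TLB -> HIT

Answer: MISS HIT MISS HIT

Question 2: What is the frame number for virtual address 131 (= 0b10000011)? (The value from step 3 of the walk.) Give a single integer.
Answer: 80

Derivation:
vaddr = 131: l1_idx=2, l2_idx=0
L1[2] = 0; L2[0][0] = 80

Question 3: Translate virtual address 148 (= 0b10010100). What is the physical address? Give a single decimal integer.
vaddr = 148 = 0b10010100
Split: l1_idx=2, l2_idx=1, offset=4
L1[2] = 0
L2[0][1] = 61
paddr = 61 * 16 + 4 = 980

Answer: 980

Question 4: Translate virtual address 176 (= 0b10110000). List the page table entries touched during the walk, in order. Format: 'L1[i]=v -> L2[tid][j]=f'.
Answer: L1[2]=0 -> L2[0][3]=65

Derivation:
vaddr = 176 = 0b10110000
Split: l1_idx=2, l2_idx=3, offset=0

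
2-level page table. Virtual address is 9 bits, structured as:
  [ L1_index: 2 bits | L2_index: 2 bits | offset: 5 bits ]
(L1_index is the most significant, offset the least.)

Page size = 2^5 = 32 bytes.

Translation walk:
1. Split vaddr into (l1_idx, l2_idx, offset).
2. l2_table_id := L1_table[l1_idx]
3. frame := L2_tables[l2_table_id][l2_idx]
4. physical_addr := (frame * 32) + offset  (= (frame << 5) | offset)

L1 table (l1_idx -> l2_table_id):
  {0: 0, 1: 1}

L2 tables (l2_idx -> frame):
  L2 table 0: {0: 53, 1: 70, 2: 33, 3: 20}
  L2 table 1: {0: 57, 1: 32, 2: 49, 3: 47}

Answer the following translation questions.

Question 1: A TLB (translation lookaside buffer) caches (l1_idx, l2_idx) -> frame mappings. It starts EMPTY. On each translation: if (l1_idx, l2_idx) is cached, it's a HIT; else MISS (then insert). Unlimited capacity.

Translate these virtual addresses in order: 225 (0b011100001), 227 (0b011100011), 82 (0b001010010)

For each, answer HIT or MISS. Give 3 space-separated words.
vaddr=225: (1,3) not in TLB -> MISS, insert
vaddr=227: (1,3) in TLB -> HIT
vaddr=82: (0,2) not in TLB -> MISS, insert

Answer: MISS HIT MISS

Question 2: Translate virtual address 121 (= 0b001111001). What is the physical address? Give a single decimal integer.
vaddr = 121 = 0b001111001
Split: l1_idx=0, l2_idx=3, offset=25
L1[0] = 0
L2[0][3] = 20
paddr = 20 * 32 + 25 = 665

Answer: 665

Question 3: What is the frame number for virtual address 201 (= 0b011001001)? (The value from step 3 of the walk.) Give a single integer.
Answer: 49

Derivation:
vaddr = 201: l1_idx=1, l2_idx=2
L1[1] = 1; L2[1][2] = 49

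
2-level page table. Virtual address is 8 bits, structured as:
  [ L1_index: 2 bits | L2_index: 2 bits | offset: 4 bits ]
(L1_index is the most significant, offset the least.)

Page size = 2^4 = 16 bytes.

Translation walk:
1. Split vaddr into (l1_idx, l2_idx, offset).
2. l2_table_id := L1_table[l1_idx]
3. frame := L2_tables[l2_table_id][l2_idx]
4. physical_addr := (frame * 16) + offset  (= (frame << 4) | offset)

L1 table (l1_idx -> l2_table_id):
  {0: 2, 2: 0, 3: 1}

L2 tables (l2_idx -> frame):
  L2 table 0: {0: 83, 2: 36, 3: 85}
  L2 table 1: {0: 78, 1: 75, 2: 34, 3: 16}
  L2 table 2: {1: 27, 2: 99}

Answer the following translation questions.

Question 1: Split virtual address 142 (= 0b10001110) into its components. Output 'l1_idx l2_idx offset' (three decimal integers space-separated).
Answer: 2 0 14

Derivation:
vaddr = 142 = 0b10001110
  top 2 bits -> l1_idx = 2
  next 2 bits -> l2_idx = 0
  bottom 4 bits -> offset = 14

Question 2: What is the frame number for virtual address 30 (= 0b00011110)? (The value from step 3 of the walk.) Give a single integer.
Answer: 27

Derivation:
vaddr = 30: l1_idx=0, l2_idx=1
L1[0] = 2; L2[2][1] = 27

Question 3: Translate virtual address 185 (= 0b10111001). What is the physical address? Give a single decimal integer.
Answer: 1369

Derivation:
vaddr = 185 = 0b10111001
Split: l1_idx=2, l2_idx=3, offset=9
L1[2] = 0
L2[0][3] = 85
paddr = 85 * 16 + 9 = 1369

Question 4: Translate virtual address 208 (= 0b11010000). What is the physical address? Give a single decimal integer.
Answer: 1200

Derivation:
vaddr = 208 = 0b11010000
Split: l1_idx=3, l2_idx=1, offset=0
L1[3] = 1
L2[1][1] = 75
paddr = 75 * 16 + 0 = 1200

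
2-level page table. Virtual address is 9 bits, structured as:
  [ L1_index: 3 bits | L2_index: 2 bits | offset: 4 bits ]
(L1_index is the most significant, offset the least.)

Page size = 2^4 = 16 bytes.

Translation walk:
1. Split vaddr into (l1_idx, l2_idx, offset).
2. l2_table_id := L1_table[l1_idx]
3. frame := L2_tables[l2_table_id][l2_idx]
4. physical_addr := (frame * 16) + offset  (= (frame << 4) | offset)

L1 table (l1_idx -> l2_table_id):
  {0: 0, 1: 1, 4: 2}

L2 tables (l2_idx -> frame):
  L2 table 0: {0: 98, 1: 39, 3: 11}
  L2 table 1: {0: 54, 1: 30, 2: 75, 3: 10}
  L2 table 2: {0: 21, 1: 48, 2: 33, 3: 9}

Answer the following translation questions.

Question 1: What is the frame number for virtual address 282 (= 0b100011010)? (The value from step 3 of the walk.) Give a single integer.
vaddr = 282: l1_idx=4, l2_idx=1
L1[4] = 2; L2[2][1] = 48

Answer: 48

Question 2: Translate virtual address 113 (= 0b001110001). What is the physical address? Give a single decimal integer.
Answer: 161

Derivation:
vaddr = 113 = 0b001110001
Split: l1_idx=1, l2_idx=3, offset=1
L1[1] = 1
L2[1][3] = 10
paddr = 10 * 16 + 1 = 161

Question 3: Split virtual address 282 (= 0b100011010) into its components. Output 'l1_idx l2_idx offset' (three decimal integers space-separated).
vaddr = 282 = 0b100011010
  top 3 bits -> l1_idx = 4
  next 2 bits -> l2_idx = 1
  bottom 4 bits -> offset = 10

Answer: 4 1 10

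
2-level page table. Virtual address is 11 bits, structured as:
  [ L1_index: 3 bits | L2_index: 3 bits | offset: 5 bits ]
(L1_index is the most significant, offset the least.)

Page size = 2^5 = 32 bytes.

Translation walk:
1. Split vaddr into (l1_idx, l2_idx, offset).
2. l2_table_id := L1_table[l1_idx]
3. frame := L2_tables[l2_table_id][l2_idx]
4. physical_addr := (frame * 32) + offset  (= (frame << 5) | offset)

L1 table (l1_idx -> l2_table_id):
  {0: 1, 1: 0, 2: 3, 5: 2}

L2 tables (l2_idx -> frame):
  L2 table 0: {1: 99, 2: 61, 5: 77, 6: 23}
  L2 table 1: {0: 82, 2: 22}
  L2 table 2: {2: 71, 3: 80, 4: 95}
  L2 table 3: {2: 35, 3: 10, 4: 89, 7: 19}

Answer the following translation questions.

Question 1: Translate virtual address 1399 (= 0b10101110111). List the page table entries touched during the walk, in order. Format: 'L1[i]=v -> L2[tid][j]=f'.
Answer: L1[5]=2 -> L2[2][3]=80

Derivation:
vaddr = 1399 = 0b10101110111
Split: l1_idx=5, l2_idx=3, offset=23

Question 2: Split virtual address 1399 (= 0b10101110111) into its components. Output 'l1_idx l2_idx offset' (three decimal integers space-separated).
vaddr = 1399 = 0b10101110111
  top 3 bits -> l1_idx = 5
  next 3 bits -> l2_idx = 3
  bottom 5 bits -> offset = 23

Answer: 5 3 23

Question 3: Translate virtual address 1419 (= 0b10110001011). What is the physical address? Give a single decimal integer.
Answer: 3051

Derivation:
vaddr = 1419 = 0b10110001011
Split: l1_idx=5, l2_idx=4, offset=11
L1[5] = 2
L2[2][4] = 95
paddr = 95 * 32 + 11 = 3051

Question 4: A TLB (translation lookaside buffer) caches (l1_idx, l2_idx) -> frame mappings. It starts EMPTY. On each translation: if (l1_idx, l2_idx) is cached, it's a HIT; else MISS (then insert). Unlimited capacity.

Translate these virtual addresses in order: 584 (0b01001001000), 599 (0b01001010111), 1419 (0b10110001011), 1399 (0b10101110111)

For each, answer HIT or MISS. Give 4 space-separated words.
Answer: MISS HIT MISS MISS

Derivation:
vaddr=584: (2,2) not in TLB -> MISS, insert
vaddr=599: (2,2) in TLB -> HIT
vaddr=1419: (5,4) not in TLB -> MISS, insert
vaddr=1399: (5,3) not in TLB -> MISS, insert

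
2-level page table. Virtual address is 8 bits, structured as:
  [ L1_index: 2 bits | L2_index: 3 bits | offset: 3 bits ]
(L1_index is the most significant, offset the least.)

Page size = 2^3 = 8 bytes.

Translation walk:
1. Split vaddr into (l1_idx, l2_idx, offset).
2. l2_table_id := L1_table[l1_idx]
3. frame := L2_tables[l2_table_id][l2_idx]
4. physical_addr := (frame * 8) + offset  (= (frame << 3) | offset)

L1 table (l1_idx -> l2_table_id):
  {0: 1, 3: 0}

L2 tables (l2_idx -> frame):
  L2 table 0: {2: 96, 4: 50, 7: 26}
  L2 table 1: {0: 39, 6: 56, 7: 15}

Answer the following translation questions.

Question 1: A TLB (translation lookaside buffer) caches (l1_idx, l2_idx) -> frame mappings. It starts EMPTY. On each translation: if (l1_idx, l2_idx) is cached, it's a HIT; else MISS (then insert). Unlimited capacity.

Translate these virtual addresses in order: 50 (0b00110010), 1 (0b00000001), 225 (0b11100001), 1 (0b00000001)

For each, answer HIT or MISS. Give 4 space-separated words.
vaddr=50: (0,6) not in TLB -> MISS, insert
vaddr=1: (0,0) not in TLB -> MISS, insert
vaddr=225: (3,4) not in TLB -> MISS, insert
vaddr=1: (0,0) in TLB -> HIT

Answer: MISS MISS MISS HIT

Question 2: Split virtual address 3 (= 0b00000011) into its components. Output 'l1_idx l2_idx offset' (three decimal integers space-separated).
Answer: 0 0 3

Derivation:
vaddr = 3 = 0b00000011
  top 2 bits -> l1_idx = 0
  next 3 bits -> l2_idx = 0
  bottom 3 bits -> offset = 3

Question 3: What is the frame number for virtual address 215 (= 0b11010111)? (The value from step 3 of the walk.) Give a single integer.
Answer: 96

Derivation:
vaddr = 215: l1_idx=3, l2_idx=2
L1[3] = 0; L2[0][2] = 96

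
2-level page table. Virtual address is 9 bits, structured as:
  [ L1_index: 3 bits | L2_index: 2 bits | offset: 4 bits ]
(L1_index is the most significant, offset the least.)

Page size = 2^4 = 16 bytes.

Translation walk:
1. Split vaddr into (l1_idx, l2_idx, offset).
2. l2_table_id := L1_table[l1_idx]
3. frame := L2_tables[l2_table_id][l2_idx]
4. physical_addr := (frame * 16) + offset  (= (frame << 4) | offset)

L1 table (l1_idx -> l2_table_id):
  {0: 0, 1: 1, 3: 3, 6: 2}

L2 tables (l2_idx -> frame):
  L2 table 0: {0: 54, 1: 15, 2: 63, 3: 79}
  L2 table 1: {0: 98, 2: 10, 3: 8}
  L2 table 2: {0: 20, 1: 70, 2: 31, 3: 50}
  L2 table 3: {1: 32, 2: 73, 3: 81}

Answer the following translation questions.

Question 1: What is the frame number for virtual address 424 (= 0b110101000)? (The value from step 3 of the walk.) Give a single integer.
Answer: 31

Derivation:
vaddr = 424: l1_idx=6, l2_idx=2
L1[6] = 2; L2[2][2] = 31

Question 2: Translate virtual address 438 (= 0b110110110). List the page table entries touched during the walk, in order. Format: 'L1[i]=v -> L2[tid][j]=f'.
vaddr = 438 = 0b110110110
Split: l1_idx=6, l2_idx=3, offset=6

Answer: L1[6]=2 -> L2[2][3]=50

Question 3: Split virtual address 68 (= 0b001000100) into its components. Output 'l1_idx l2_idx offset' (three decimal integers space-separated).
Answer: 1 0 4

Derivation:
vaddr = 68 = 0b001000100
  top 3 bits -> l1_idx = 1
  next 2 bits -> l2_idx = 0
  bottom 4 bits -> offset = 4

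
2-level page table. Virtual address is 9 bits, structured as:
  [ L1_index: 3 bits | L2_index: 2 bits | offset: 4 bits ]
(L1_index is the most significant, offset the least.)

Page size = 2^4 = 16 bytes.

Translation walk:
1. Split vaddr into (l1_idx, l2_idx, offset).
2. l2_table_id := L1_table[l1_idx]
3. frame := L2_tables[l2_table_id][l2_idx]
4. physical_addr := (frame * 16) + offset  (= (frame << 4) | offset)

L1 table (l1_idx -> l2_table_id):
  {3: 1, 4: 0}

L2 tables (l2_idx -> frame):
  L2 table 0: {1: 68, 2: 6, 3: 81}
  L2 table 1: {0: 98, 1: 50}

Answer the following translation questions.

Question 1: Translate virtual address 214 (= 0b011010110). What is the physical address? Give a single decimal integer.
vaddr = 214 = 0b011010110
Split: l1_idx=3, l2_idx=1, offset=6
L1[3] = 1
L2[1][1] = 50
paddr = 50 * 16 + 6 = 806

Answer: 806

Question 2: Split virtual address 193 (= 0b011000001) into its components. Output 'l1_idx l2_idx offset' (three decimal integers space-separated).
vaddr = 193 = 0b011000001
  top 3 bits -> l1_idx = 3
  next 2 bits -> l2_idx = 0
  bottom 4 bits -> offset = 1

Answer: 3 0 1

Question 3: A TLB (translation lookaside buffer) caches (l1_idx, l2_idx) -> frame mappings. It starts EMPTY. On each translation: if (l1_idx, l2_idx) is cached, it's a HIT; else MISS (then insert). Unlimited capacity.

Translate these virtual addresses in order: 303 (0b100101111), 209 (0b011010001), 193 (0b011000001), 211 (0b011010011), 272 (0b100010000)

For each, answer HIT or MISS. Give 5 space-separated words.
Answer: MISS MISS MISS HIT MISS

Derivation:
vaddr=303: (4,2) not in TLB -> MISS, insert
vaddr=209: (3,1) not in TLB -> MISS, insert
vaddr=193: (3,0) not in TLB -> MISS, insert
vaddr=211: (3,1) in TLB -> HIT
vaddr=272: (4,1) not in TLB -> MISS, insert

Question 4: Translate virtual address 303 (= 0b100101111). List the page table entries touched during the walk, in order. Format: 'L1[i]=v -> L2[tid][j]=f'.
Answer: L1[4]=0 -> L2[0][2]=6

Derivation:
vaddr = 303 = 0b100101111
Split: l1_idx=4, l2_idx=2, offset=15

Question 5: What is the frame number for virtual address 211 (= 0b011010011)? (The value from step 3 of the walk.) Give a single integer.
vaddr = 211: l1_idx=3, l2_idx=1
L1[3] = 1; L2[1][1] = 50

Answer: 50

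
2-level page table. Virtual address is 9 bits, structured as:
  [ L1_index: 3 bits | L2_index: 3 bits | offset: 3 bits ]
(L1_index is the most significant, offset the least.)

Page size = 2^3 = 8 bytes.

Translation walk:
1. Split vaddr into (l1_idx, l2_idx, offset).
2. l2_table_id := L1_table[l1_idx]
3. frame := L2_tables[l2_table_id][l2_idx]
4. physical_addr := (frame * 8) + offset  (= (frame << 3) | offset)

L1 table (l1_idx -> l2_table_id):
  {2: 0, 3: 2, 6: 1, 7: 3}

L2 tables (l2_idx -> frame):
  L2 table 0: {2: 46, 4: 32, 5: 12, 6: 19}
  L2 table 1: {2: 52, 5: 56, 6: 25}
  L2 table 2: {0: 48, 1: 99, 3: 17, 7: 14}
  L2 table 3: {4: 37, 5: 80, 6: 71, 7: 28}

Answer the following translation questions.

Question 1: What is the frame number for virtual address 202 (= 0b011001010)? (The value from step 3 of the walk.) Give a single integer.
vaddr = 202: l1_idx=3, l2_idx=1
L1[3] = 2; L2[2][1] = 99

Answer: 99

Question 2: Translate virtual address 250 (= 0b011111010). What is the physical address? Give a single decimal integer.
vaddr = 250 = 0b011111010
Split: l1_idx=3, l2_idx=7, offset=2
L1[3] = 2
L2[2][7] = 14
paddr = 14 * 8 + 2 = 114

Answer: 114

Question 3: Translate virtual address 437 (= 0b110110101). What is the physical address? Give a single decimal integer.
vaddr = 437 = 0b110110101
Split: l1_idx=6, l2_idx=6, offset=5
L1[6] = 1
L2[1][6] = 25
paddr = 25 * 8 + 5 = 205

Answer: 205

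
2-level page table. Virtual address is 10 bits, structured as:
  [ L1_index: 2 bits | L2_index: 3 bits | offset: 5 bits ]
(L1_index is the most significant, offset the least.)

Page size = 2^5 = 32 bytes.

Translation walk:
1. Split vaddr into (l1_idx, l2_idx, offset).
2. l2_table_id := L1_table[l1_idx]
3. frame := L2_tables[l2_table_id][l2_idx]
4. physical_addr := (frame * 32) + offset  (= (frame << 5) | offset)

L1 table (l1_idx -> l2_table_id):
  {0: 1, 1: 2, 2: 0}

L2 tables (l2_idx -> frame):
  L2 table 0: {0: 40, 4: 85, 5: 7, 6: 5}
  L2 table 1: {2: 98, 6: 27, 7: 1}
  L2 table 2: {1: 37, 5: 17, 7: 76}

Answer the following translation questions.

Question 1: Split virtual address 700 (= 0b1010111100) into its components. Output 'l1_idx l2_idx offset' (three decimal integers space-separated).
vaddr = 700 = 0b1010111100
  top 2 bits -> l1_idx = 2
  next 3 bits -> l2_idx = 5
  bottom 5 bits -> offset = 28

Answer: 2 5 28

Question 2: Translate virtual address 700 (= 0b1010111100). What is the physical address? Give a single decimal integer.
Answer: 252

Derivation:
vaddr = 700 = 0b1010111100
Split: l1_idx=2, l2_idx=5, offset=28
L1[2] = 0
L2[0][5] = 7
paddr = 7 * 32 + 28 = 252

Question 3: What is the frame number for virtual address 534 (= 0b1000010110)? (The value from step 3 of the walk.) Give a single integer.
vaddr = 534: l1_idx=2, l2_idx=0
L1[2] = 0; L2[0][0] = 40

Answer: 40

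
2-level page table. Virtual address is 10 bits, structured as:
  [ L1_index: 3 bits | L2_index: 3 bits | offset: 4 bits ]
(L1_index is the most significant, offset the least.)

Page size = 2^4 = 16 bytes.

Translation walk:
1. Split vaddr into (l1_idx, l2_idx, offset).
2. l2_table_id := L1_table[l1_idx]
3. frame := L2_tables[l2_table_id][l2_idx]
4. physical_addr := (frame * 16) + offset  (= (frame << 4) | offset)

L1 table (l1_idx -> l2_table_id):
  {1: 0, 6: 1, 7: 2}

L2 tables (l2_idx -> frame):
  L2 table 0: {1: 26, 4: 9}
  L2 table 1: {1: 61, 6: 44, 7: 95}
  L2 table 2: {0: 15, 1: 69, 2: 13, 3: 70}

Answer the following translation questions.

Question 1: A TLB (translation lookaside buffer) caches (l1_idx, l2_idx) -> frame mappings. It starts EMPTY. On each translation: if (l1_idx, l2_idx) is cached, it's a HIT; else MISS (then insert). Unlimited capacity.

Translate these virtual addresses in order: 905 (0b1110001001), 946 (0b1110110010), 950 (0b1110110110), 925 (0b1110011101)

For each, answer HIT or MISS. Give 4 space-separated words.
vaddr=905: (7,0) not in TLB -> MISS, insert
vaddr=946: (7,3) not in TLB -> MISS, insert
vaddr=950: (7,3) in TLB -> HIT
vaddr=925: (7,1) not in TLB -> MISS, insert

Answer: MISS MISS HIT MISS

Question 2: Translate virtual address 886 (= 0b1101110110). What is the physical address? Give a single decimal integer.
Answer: 1526

Derivation:
vaddr = 886 = 0b1101110110
Split: l1_idx=6, l2_idx=7, offset=6
L1[6] = 1
L2[1][7] = 95
paddr = 95 * 16 + 6 = 1526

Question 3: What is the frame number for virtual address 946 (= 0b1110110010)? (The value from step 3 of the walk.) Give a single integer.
Answer: 70

Derivation:
vaddr = 946: l1_idx=7, l2_idx=3
L1[7] = 2; L2[2][3] = 70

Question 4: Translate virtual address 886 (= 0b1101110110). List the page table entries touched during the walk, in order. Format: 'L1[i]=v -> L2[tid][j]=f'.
vaddr = 886 = 0b1101110110
Split: l1_idx=6, l2_idx=7, offset=6

Answer: L1[6]=1 -> L2[1][7]=95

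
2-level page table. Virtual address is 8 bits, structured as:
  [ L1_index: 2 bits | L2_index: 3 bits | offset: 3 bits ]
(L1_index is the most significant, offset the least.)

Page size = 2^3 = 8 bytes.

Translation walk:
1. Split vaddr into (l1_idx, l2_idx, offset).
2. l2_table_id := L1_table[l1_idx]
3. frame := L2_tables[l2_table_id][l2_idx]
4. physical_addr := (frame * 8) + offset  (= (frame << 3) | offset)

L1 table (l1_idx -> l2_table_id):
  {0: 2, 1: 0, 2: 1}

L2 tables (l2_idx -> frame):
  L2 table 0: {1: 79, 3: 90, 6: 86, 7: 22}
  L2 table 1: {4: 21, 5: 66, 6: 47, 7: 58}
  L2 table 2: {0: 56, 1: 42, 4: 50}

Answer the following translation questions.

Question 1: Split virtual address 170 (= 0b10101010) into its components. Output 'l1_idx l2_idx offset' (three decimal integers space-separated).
Answer: 2 5 2

Derivation:
vaddr = 170 = 0b10101010
  top 2 bits -> l1_idx = 2
  next 3 bits -> l2_idx = 5
  bottom 3 bits -> offset = 2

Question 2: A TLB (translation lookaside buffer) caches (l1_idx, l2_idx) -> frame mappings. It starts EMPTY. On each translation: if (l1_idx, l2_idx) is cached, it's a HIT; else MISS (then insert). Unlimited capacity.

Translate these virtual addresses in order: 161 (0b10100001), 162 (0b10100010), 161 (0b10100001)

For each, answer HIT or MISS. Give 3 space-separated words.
Answer: MISS HIT HIT

Derivation:
vaddr=161: (2,4) not in TLB -> MISS, insert
vaddr=162: (2,4) in TLB -> HIT
vaddr=161: (2,4) in TLB -> HIT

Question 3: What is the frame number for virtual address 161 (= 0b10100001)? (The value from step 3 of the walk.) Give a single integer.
vaddr = 161: l1_idx=2, l2_idx=4
L1[2] = 1; L2[1][4] = 21

Answer: 21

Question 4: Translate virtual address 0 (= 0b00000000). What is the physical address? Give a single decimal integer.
vaddr = 0 = 0b00000000
Split: l1_idx=0, l2_idx=0, offset=0
L1[0] = 2
L2[2][0] = 56
paddr = 56 * 8 + 0 = 448

Answer: 448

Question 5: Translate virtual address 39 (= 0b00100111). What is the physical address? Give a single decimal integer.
Answer: 407

Derivation:
vaddr = 39 = 0b00100111
Split: l1_idx=0, l2_idx=4, offset=7
L1[0] = 2
L2[2][4] = 50
paddr = 50 * 8 + 7 = 407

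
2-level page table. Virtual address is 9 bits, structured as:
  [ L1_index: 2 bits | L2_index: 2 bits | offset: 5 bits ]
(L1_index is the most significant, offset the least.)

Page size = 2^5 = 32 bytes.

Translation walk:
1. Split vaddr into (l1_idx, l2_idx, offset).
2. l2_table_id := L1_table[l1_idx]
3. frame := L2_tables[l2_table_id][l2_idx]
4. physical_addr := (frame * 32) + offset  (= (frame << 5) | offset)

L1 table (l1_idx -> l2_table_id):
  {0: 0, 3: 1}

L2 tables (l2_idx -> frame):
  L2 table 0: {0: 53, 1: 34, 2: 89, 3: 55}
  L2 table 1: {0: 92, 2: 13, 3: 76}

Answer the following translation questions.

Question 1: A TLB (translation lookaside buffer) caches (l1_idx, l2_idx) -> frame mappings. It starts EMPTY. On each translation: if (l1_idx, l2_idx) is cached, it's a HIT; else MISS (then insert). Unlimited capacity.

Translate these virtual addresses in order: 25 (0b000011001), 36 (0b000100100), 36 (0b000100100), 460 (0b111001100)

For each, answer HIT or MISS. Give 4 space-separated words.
vaddr=25: (0,0) not in TLB -> MISS, insert
vaddr=36: (0,1) not in TLB -> MISS, insert
vaddr=36: (0,1) in TLB -> HIT
vaddr=460: (3,2) not in TLB -> MISS, insert

Answer: MISS MISS HIT MISS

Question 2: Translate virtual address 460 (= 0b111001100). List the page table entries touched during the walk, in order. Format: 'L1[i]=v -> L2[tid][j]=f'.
Answer: L1[3]=1 -> L2[1][2]=13

Derivation:
vaddr = 460 = 0b111001100
Split: l1_idx=3, l2_idx=2, offset=12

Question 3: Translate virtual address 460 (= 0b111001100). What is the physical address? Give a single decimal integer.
vaddr = 460 = 0b111001100
Split: l1_idx=3, l2_idx=2, offset=12
L1[3] = 1
L2[1][2] = 13
paddr = 13 * 32 + 12 = 428

Answer: 428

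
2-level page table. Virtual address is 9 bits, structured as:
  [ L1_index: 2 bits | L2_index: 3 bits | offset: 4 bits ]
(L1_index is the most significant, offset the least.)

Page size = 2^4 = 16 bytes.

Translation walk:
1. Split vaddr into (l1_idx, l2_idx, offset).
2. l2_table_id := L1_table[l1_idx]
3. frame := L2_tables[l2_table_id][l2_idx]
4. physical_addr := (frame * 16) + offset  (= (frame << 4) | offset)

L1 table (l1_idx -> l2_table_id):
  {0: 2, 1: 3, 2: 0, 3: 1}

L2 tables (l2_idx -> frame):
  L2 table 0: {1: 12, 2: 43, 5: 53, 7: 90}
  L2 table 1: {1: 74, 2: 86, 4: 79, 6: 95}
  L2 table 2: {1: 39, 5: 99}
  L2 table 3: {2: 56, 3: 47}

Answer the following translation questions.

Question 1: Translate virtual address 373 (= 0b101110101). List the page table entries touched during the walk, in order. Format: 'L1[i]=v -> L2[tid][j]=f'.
vaddr = 373 = 0b101110101
Split: l1_idx=2, l2_idx=7, offset=5

Answer: L1[2]=0 -> L2[0][7]=90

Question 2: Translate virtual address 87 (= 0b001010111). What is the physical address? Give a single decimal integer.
Answer: 1591

Derivation:
vaddr = 87 = 0b001010111
Split: l1_idx=0, l2_idx=5, offset=7
L1[0] = 2
L2[2][5] = 99
paddr = 99 * 16 + 7 = 1591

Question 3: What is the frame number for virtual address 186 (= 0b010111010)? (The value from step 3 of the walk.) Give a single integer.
Answer: 47

Derivation:
vaddr = 186: l1_idx=1, l2_idx=3
L1[1] = 3; L2[3][3] = 47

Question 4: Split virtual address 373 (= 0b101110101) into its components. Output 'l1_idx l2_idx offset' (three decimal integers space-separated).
Answer: 2 7 5

Derivation:
vaddr = 373 = 0b101110101
  top 2 bits -> l1_idx = 2
  next 3 bits -> l2_idx = 7
  bottom 4 bits -> offset = 5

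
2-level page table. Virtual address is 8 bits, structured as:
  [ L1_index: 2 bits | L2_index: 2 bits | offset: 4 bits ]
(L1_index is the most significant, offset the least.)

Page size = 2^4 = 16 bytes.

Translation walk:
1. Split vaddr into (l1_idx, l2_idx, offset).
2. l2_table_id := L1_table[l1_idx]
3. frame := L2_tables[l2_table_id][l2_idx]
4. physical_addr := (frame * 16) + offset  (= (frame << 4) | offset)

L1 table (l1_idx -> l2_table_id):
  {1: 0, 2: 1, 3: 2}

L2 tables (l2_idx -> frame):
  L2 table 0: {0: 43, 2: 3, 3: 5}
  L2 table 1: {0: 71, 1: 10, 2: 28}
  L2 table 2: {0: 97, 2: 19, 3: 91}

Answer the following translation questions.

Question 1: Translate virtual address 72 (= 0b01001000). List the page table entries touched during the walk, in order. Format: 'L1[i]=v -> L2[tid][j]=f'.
Answer: L1[1]=0 -> L2[0][0]=43

Derivation:
vaddr = 72 = 0b01001000
Split: l1_idx=1, l2_idx=0, offset=8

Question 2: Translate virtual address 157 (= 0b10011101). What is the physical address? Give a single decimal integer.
vaddr = 157 = 0b10011101
Split: l1_idx=2, l2_idx=1, offset=13
L1[2] = 1
L2[1][1] = 10
paddr = 10 * 16 + 13 = 173

Answer: 173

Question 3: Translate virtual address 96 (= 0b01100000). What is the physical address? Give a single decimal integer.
Answer: 48

Derivation:
vaddr = 96 = 0b01100000
Split: l1_idx=1, l2_idx=2, offset=0
L1[1] = 0
L2[0][2] = 3
paddr = 3 * 16 + 0 = 48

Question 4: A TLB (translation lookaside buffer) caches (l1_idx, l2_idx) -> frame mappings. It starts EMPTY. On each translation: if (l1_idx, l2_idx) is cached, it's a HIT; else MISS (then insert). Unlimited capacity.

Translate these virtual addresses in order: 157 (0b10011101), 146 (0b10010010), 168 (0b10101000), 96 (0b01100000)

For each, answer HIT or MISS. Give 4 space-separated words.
vaddr=157: (2,1) not in TLB -> MISS, insert
vaddr=146: (2,1) in TLB -> HIT
vaddr=168: (2,2) not in TLB -> MISS, insert
vaddr=96: (1,2) not in TLB -> MISS, insert

Answer: MISS HIT MISS MISS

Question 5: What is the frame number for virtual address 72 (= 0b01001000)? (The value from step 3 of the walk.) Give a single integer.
Answer: 43

Derivation:
vaddr = 72: l1_idx=1, l2_idx=0
L1[1] = 0; L2[0][0] = 43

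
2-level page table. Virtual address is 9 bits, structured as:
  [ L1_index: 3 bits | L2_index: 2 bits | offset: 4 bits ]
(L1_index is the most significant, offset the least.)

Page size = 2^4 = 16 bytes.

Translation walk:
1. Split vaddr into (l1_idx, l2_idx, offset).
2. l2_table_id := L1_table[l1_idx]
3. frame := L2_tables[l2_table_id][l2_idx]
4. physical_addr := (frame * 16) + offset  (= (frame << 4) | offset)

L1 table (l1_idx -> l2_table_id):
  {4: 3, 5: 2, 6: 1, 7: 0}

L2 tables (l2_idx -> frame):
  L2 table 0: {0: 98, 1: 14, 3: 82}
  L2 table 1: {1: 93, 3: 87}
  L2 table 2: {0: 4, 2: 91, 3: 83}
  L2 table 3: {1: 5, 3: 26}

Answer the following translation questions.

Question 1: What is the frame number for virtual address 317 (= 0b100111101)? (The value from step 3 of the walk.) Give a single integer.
Answer: 26

Derivation:
vaddr = 317: l1_idx=4, l2_idx=3
L1[4] = 3; L2[3][3] = 26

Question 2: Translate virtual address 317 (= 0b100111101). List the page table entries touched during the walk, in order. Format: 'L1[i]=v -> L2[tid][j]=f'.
vaddr = 317 = 0b100111101
Split: l1_idx=4, l2_idx=3, offset=13

Answer: L1[4]=3 -> L2[3][3]=26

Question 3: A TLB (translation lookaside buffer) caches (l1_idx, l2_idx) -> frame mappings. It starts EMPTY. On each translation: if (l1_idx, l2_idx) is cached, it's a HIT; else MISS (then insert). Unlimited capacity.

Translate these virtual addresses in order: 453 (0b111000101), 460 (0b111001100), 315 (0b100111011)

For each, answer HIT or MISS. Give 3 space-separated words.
Answer: MISS HIT MISS

Derivation:
vaddr=453: (7,0) not in TLB -> MISS, insert
vaddr=460: (7,0) in TLB -> HIT
vaddr=315: (4,3) not in TLB -> MISS, insert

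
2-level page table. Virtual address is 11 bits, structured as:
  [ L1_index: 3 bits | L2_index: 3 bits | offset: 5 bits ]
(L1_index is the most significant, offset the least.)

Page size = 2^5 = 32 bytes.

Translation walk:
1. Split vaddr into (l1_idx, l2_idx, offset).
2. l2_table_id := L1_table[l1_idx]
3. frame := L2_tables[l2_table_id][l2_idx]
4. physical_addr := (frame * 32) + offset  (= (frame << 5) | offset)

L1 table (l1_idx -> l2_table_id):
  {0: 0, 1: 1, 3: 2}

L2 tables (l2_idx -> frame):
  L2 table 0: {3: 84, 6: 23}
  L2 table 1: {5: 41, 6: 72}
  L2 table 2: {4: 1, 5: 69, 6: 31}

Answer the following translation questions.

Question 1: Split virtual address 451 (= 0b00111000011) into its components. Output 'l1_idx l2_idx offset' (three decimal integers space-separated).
Answer: 1 6 3

Derivation:
vaddr = 451 = 0b00111000011
  top 3 bits -> l1_idx = 1
  next 3 bits -> l2_idx = 6
  bottom 5 bits -> offset = 3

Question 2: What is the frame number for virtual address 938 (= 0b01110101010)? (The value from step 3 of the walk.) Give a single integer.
vaddr = 938: l1_idx=3, l2_idx=5
L1[3] = 2; L2[2][5] = 69

Answer: 69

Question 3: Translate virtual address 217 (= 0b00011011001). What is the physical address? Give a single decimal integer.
Answer: 761

Derivation:
vaddr = 217 = 0b00011011001
Split: l1_idx=0, l2_idx=6, offset=25
L1[0] = 0
L2[0][6] = 23
paddr = 23 * 32 + 25 = 761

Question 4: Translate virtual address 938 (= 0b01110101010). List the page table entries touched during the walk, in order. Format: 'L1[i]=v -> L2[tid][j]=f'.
Answer: L1[3]=2 -> L2[2][5]=69

Derivation:
vaddr = 938 = 0b01110101010
Split: l1_idx=3, l2_idx=5, offset=10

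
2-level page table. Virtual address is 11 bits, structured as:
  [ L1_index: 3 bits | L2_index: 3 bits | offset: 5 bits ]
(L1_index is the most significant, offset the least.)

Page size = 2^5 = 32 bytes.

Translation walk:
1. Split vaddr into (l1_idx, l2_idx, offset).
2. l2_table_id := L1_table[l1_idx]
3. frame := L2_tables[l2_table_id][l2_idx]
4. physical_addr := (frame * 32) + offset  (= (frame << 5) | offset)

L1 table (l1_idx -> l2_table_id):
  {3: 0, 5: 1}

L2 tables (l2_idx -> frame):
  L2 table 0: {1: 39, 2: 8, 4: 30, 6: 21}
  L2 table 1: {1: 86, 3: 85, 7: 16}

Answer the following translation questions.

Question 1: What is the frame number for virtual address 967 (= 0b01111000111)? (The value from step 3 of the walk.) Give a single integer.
Answer: 21

Derivation:
vaddr = 967: l1_idx=3, l2_idx=6
L1[3] = 0; L2[0][6] = 21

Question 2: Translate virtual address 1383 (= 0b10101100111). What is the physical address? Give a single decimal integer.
Answer: 2727

Derivation:
vaddr = 1383 = 0b10101100111
Split: l1_idx=5, l2_idx=3, offset=7
L1[5] = 1
L2[1][3] = 85
paddr = 85 * 32 + 7 = 2727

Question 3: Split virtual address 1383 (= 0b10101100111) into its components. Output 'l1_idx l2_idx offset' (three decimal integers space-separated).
Answer: 5 3 7

Derivation:
vaddr = 1383 = 0b10101100111
  top 3 bits -> l1_idx = 5
  next 3 bits -> l2_idx = 3
  bottom 5 bits -> offset = 7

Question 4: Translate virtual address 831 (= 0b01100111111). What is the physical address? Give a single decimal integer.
vaddr = 831 = 0b01100111111
Split: l1_idx=3, l2_idx=1, offset=31
L1[3] = 0
L2[0][1] = 39
paddr = 39 * 32 + 31 = 1279

Answer: 1279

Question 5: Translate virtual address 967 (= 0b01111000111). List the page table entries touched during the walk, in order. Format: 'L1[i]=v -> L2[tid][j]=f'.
Answer: L1[3]=0 -> L2[0][6]=21

Derivation:
vaddr = 967 = 0b01111000111
Split: l1_idx=3, l2_idx=6, offset=7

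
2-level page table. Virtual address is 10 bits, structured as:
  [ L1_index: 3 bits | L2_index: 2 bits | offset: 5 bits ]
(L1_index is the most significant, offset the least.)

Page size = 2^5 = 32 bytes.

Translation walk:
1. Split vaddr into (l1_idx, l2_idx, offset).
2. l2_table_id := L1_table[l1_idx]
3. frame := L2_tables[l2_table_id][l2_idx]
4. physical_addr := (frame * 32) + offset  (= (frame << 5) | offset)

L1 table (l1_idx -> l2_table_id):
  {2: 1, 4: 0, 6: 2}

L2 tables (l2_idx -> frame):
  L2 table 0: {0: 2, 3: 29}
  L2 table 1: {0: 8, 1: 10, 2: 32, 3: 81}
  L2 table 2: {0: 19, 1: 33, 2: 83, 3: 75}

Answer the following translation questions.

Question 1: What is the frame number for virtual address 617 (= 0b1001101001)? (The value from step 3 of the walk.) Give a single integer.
vaddr = 617: l1_idx=4, l2_idx=3
L1[4] = 0; L2[0][3] = 29

Answer: 29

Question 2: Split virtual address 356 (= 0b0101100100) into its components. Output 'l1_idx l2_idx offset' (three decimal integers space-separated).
vaddr = 356 = 0b0101100100
  top 3 bits -> l1_idx = 2
  next 2 bits -> l2_idx = 3
  bottom 5 bits -> offset = 4

Answer: 2 3 4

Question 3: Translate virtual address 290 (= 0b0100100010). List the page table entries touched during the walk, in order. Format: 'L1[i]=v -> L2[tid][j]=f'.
vaddr = 290 = 0b0100100010
Split: l1_idx=2, l2_idx=1, offset=2

Answer: L1[2]=1 -> L2[1][1]=10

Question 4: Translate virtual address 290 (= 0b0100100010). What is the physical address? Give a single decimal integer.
vaddr = 290 = 0b0100100010
Split: l1_idx=2, l2_idx=1, offset=2
L1[2] = 1
L2[1][1] = 10
paddr = 10 * 32 + 2 = 322

Answer: 322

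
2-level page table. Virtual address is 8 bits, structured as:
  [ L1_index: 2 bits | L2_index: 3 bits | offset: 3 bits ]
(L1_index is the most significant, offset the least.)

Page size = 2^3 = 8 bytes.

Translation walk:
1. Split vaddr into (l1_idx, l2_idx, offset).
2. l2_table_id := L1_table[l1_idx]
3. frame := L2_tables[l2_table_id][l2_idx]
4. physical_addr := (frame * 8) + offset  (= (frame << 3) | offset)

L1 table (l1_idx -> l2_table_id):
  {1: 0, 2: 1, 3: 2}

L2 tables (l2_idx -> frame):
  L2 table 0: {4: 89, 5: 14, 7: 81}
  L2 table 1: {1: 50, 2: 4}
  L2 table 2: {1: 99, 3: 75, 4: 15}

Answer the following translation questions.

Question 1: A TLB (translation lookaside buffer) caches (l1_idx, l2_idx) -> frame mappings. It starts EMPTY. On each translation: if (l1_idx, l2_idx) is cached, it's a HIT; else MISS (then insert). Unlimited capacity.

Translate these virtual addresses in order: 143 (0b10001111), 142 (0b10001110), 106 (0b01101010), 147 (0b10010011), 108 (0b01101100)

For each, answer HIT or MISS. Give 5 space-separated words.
Answer: MISS HIT MISS MISS HIT

Derivation:
vaddr=143: (2,1) not in TLB -> MISS, insert
vaddr=142: (2,1) in TLB -> HIT
vaddr=106: (1,5) not in TLB -> MISS, insert
vaddr=147: (2,2) not in TLB -> MISS, insert
vaddr=108: (1,5) in TLB -> HIT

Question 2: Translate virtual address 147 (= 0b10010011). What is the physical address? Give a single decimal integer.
Answer: 35

Derivation:
vaddr = 147 = 0b10010011
Split: l1_idx=2, l2_idx=2, offset=3
L1[2] = 1
L2[1][2] = 4
paddr = 4 * 8 + 3 = 35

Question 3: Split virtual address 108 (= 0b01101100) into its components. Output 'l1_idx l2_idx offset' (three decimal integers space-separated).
vaddr = 108 = 0b01101100
  top 2 bits -> l1_idx = 1
  next 3 bits -> l2_idx = 5
  bottom 3 bits -> offset = 4

Answer: 1 5 4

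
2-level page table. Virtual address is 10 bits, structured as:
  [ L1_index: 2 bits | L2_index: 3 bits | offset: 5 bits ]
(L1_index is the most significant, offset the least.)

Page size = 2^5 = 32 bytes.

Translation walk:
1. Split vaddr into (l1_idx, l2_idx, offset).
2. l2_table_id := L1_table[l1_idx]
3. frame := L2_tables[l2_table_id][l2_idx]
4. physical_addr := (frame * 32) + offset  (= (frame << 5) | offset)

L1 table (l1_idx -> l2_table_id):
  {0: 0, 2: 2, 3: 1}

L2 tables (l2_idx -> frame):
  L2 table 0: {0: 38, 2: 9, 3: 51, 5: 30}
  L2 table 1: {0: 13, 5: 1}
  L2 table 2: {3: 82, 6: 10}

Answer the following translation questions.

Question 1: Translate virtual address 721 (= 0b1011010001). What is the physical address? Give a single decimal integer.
Answer: 337

Derivation:
vaddr = 721 = 0b1011010001
Split: l1_idx=2, l2_idx=6, offset=17
L1[2] = 2
L2[2][6] = 10
paddr = 10 * 32 + 17 = 337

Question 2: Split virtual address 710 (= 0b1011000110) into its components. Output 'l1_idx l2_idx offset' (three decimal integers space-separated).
Answer: 2 6 6

Derivation:
vaddr = 710 = 0b1011000110
  top 2 bits -> l1_idx = 2
  next 3 bits -> l2_idx = 6
  bottom 5 bits -> offset = 6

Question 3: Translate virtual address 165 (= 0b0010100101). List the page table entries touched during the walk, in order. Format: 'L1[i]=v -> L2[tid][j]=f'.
Answer: L1[0]=0 -> L2[0][5]=30

Derivation:
vaddr = 165 = 0b0010100101
Split: l1_idx=0, l2_idx=5, offset=5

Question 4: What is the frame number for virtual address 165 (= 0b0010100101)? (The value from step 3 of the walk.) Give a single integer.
Answer: 30

Derivation:
vaddr = 165: l1_idx=0, l2_idx=5
L1[0] = 0; L2[0][5] = 30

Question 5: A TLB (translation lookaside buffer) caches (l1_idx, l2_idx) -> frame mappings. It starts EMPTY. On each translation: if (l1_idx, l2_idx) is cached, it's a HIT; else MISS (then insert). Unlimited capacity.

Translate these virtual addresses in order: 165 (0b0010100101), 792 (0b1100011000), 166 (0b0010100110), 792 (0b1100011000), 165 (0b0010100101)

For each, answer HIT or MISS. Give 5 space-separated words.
Answer: MISS MISS HIT HIT HIT

Derivation:
vaddr=165: (0,5) not in TLB -> MISS, insert
vaddr=792: (3,0) not in TLB -> MISS, insert
vaddr=166: (0,5) in TLB -> HIT
vaddr=792: (3,0) in TLB -> HIT
vaddr=165: (0,5) in TLB -> HIT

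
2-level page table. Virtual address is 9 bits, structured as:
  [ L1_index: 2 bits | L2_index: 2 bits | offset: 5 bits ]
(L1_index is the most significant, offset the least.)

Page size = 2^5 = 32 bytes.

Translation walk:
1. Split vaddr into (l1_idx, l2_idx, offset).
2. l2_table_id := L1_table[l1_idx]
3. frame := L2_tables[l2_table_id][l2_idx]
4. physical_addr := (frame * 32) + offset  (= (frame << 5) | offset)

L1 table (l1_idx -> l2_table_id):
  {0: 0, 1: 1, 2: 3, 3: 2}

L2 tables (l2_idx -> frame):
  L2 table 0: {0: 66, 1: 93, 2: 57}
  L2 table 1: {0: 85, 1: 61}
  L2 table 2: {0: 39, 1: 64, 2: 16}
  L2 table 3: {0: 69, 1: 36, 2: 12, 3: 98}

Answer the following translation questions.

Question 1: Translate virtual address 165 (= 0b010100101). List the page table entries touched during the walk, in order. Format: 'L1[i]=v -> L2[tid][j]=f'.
Answer: L1[1]=1 -> L2[1][1]=61

Derivation:
vaddr = 165 = 0b010100101
Split: l1_idx=1, l2_idx=1, offset=5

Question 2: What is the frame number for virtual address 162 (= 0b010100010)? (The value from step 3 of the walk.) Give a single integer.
Answer: 61

Derivation:
vaddr = 162: l1_idx=1, l2_idx=1
L1[1] = 1; L2[1][1] = 61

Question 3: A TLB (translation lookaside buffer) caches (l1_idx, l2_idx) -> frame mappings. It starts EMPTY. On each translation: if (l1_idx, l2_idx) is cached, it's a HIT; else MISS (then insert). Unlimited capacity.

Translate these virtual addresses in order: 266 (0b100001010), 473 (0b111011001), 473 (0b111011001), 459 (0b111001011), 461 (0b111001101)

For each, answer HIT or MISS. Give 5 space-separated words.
vaddr=266: (2,0) not in TLB -> MISS, insert
vaddr=473: (3,2) not in TLB -> MISS, insert
vaddr=473: (3,2) in TLB -> HIT
vaddr=459: (3,2) in TLB -> HIT
vaddr=461: (3,2) in TLB -> HIT

Answer: MISS MISS HIT HIT HIT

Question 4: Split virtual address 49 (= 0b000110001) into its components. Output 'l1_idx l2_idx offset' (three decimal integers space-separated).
vaddr = 49 = 0b000110001
  top 2 bits -> l1_idx = 0
  next 2 bits -> l2_idx = 1
  bottom 5 bits -> offset = 17

Answer: 0 1 17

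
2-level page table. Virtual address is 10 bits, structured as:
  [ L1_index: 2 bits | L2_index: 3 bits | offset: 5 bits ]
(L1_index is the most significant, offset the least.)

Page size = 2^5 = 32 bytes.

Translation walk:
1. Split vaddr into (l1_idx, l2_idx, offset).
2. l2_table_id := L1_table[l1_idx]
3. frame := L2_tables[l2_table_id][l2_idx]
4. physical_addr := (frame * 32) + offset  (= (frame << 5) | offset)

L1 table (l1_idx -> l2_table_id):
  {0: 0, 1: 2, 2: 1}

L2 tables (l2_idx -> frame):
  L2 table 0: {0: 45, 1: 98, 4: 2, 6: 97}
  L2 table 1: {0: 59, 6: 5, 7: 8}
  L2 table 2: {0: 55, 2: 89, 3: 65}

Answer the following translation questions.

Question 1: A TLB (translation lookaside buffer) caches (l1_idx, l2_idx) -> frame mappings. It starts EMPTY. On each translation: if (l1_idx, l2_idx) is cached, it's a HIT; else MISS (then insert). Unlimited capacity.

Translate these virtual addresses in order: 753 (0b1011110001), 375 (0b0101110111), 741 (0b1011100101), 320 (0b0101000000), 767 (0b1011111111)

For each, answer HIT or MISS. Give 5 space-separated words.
vaddr=753: (2,7) not in TLB -> MISS, insert
vaddr=375: (1,3) not in TLB -> MISS, insert
vaddr=741: (2,7) in TLB -> HIT
vaddr=320: (1,2) not in TLB -> MISS, insert
vaddr=767: (2,7) in TLB -> HIT

Answer: MISS MISS HIT MISS HIT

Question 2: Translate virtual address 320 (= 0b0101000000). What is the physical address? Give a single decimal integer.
Answer: 2848

Derivation:
vaddr = 320 = 0b0101000000
Split: l1_idx=1, l2_idx=2, offset=0
L1[1] = 2
L2[2][2] = 89
paddr = 89 * 32 + 0 = 2848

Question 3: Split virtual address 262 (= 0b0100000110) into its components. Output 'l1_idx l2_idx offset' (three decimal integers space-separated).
vaddr = 262 = 0b0100000110
  top 2 bits -> l1_idx = 1
  next 3 bits -> l2_idx = 0
  bottom 5 bits -> offset = 6

Answer: 1 0 6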